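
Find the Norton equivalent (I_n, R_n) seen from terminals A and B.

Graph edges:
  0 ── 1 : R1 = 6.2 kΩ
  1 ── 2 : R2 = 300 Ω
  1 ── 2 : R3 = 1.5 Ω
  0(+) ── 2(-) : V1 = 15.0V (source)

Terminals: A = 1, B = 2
Find the Thévenin equivalent first; then I_n = V_th/R_th and R_n = R_th.
Step 1 — V_th is the open-circuit voltage V_A - V_B (nothing connected across the terminals).
Nodal analysis, taking node 2 as the 0 V reference.
Source V1 fixes V_0 = 15 V.
KCL at each unknown node (sum of currents leaving = 0; resistances in Ω):
  Node 1: (V_1 - 15)/6200 + (V_1 - 0)/300 + (V_1 - 0)/1.5 = 0
Collecting terms: 0.6702 × V_1 = 0.002419  =>  V_1 = 0.00361 V
V_th = V_1 - V_2 = 0.00361 - 0 = 0.00361 V
Step 2 — R_th: zero the source — replace V1 by a short circuit (node 2 merges into node 0) — and find the resistance seen between A (node 1) and B (node 0).
Reduce the network between node 1 (A) and node 0 (B) by series/parallel combination:
  Rp1 = R1 ‖ R2 ‖ R3 (parallel, all between nodes 0 and 1) = 1/(1/6200 + 1/300 + 1/1.5) = 1.492 Ω
R_th = 1.492 Ω
I_n = V_th/R_th = 0.00361/1.492 = 0.002419 A, and R_n = R_th = 1.492 Ω

Final answer: I_n = 0.002419 A, R_n = 1.492 Ω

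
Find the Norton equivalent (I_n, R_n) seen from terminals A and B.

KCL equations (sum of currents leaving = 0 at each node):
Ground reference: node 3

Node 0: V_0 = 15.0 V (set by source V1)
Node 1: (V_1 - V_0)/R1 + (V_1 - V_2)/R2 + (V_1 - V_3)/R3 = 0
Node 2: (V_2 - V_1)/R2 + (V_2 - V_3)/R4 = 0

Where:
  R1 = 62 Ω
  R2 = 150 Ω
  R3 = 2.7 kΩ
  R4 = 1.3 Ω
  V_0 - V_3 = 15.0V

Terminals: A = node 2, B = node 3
Find the Thévenin equivalent first; then I_n = V_th/R_th and R_n = R_th.
Step 1 — V_th is the open-circuit voltage V_A - V_B (nothing connected across the terminals).
Nodal analysis, taking node 3 as the 0 V reference.
Source V1 fixes V_0 = 15 V.
KCL at each unknown node (sum of currents leaving = 0; resistances in Ω):
  Node 1: (V_1 - 15)/62 + (V_1 - V_2)/150 + (V_1 - 0)/2700 = 0
  Node 2: (V_2 - V_1)/150 + (V_2 - 0)/1.3 = 0
Collecting terms (coefficients in siemens):
  0.02317·V_1 - 0.006667·V_2 = 0.2419
  0.7759·V_2 - 0.006667·V_1 = 0
Determinant D = (0.02317)(0.7759) - (-0.006667)(-0.006667) = 0.01793
V_1 = [(0.2419)(0.7759) - (-0.006667)(0)]/D = 10.47 V
V_2 = [(0.02317)(0) - (0.2419)(-0.006667)]/D = 0.08996 V
V_th = V_2 - V_3 = 0.08996 - 0 = 0.08996 V
Step 2 — R_th: zero the source — replace V1 by a short circuit (node 3 merges into node 0) — and find the resistance seen between A (node 2) and B (node 0).
Reduce the network between node 2 (A) and node 0 (B) by series/parallel combination:
  Rp1 = R1 ‖ R3 (parallel, both between nodes 0 and 1) = 1/(1/62 + 1/2700) = 60.61 Ω
  Rs1 = R2 + Rp1 (series, joined only at node 1) = 150 + 60.61 = 210.6 Ω
  Rp2 = R4 ‖ Rs1 (parallel, both between nodes 0 and 2) = 1/(1/1.3 + 1/210.6) = 1.292 Ω
R_th = 1.292 Ω
I_n = V_th/R_th = 0.08996/1.292 = 0.06962 A, and R_n = R_th = 1.292 Ω

Final answer: I_n = 0.06962 A, R_n = 1.292 Ω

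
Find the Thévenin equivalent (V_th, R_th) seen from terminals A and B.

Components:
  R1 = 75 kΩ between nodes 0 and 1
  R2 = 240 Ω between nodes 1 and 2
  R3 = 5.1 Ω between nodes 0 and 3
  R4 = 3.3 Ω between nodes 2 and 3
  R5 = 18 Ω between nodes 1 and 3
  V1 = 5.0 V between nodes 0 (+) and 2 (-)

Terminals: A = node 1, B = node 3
Step 1 — V_th is the open-circuit voltage V_A - V_B (nothing connected across the terminals).
Nodal analysis, taking node 2 as the 0 V reference.
Source V1 fixes V_0 = 5 V.
KCL at each unknown node (sum of currents leaving = 0; resistances in Ω):
  Node 1: (V_1 - 5)/75000 + (V_1 - 0)/240 + (V_1 - V_3)/18 = 0
  Node 3: (V_3 - 5)/5.1 + (V_3 - 0)/3.3 + (V_3 - V_1)/18 = 0
Collecting terms (coefficients in siemens):
  0.05974·V_1 - 0.05556·V_3 = 0.00006667
  0.5547·V_3 - 0.05556·V_1 = 0.9804
Determinant D = (0.05974)(0.5547) - (-0.05556)(-0.05556) = 0.03005
V_1 = [(0.00006667)(0.5547) - (-0.05556)(0.9804)]/D = 1.814 V
V_3 = [(0.05974)(0.9804) - (0.00006667)(-0.05556)]/D = 1.949 V
V_th = V_1 - V_3 = 1.814 - 1.949 = -0.1353 V
Step 2 — R_th: zero the source — replace V1 by a short circuit (node 2 merges into node 0) — and find the resistance seen between A (node 1) and B (node 3).
Reduce the network between node 1 (A) and node 3 (B) by series/parallel combination:
  Rp1 = R1 ‖ R2 (parallel, both between nodes 0 and 1) = 1/(1/75000 + 1/240) = 239.2 Ω
  Rp2 = R3 ‖ R4 (parallel, both between nodes 0 and 3) = 1/(1/5.1 + 1/3.3) = 2.004 Ω
  Rs1 = Rp1 + Rp2 (series, joined only at node 0) = 239.2 + 2.004 = 241.2 Ω
  Rp3 = R5 ‖ Rs1 (parallel, both between nodes 1 and 3) = 1/(1/18 + 1/241.2) = 16.75 Ω
R_th = 16.75 Ω

Final answer: V_th = -0.1353 V, R_th = 16.75 Ω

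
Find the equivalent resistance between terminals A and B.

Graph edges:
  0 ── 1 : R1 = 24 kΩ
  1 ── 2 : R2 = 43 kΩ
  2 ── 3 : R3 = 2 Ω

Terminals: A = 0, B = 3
Reduce the network between node 0 (A) and node 3 (B) by series/parallel combination:
  Rs1 = R1 + R2 (series, joined only at node 1) = 24000 + 43000 = 67000 Ω
  Rs2 = R3 + Rs1 (series, joined only at node 2) = 2 + 67000 = 67000 Ω
R_eq = 67 kΩ

Final answer: 67 kΩ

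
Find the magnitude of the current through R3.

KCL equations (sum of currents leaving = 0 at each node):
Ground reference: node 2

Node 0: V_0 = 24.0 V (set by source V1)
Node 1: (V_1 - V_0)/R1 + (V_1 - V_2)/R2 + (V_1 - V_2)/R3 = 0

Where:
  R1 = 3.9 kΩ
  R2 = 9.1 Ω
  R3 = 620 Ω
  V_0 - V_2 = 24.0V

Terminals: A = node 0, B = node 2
Nodal analysis, taking node 2 as the 0 V reference.
Source V1 fixes V_0 = 24 V.
KCL at each unknown node (sum of currents leaving = 0; resistances in Ω):
  Node 1: (V_1 - 24)/3900 + (V_1 - 0)/9.1 + (V_1 - 0)/620 = 0
Collecting terms: 0.1118 × V_1 = 0.006154  =>  V_1 = 0.05506 V
I_R3 = (V_1 - V_2)/R3 = (0.05506 - 0)/620 = 0.00008881 A
|I_R3| = 0.00008881 A

Final answer: |I_R3| = 8.881e-05 A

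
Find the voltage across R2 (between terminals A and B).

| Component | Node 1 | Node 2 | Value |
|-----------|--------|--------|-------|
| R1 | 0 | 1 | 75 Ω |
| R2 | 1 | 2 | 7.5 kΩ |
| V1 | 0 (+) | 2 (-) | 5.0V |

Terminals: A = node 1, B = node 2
R1 and R2 are in series across V1 (node 0 → node 1 → node 2), and the output A–B is taken across R2, so this is a voltage divider.
Series current: I = V1/(R1 + R2) = 5/(75 + 7500) = 5/7575 = 0.0006601 A
V_R2 = I × R2 = V1 × R2/(R1 + R2) = 5 × 7500/7575 = 4.95 V

Final answer: 4.95 V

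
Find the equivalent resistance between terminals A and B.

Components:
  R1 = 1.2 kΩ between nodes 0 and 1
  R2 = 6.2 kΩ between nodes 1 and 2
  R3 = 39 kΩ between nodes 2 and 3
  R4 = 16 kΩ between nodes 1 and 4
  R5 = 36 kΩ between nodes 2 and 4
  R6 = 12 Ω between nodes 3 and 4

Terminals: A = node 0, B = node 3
The network is not a plain series/parallel combination. Inject a 1 A test current into terminal A (node 0) and return it from terminal B (node 3); then R_eq = V_A / (1 A).
Nodal analysis, taking node 3 as the 0 V reference.
Current source I_test pushes 1 A into node 0 and draws it out of node 3.
KCL at each unknown node (sum of currents leaving = 0; resistances in Ω):
  Node 0: (V_0 - V_1)/1200 - 1 = 0
  Node 1: (V_1 - V_0)/1200 + (V_1 - V_2)/6200 + (V_1 - V_4)/16000 = 0
  Node 2: (V_2 - V_1)/6200 + (V_2 - 0)/39000 + (V_2 - V_4)/36000 = 0
  Node 4: (V_4 - V_1)/16000 + (V_4 - V_2)/36000 + (V_4 - 0)/12 = 0
Collecting terms (coefficients in siemens):
  0.0008333·V_0 - 0.0008333·V_1 = 1
  0.001057·V_1 - 0.0008333·V_0 - 0.0001613·V_2 - 0.0000625·V_4 = 0
  0.0002147·V_2 - 0.0001613·V_1 - 0.00002778·V_4 = 0
  0.08342·V_4 - 0.0000625·V_1 - 0.00002778·V_2 = 0
Solving these 4 simultaneous equations (Gaussian elimination) gives:
  V_0 = 10950 V, V_1 = 9752 V, V_2 = 7327 V, V_4 = 9.746 V
R_eq = V_0 / 1 A = 10950 Ω = 10.95 kΩ

Final answer: 10.95 kΩ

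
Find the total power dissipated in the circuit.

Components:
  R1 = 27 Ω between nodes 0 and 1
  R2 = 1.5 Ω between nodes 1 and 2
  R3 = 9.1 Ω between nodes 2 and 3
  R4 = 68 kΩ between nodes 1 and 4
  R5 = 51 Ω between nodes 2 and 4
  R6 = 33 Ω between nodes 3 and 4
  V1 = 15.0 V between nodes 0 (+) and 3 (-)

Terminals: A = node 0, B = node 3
Nodal analysis, taking node 3 as the 0 V reference.
Source V1 fixes V_0 = 15 V.
KCL at each unknown node (sum of currents leaving = 0; resistances in Ω):
  Node 1: (V_1 - 15)/27 + (V_1 - V_2)/1.5 + (V_1 - V_4)/68000 = 0
  Node 2: (V_2 - V_1)/1.5 + (V_2 - 0)/9.1 + (V_2 - V_4)/51 = 0
  Node 4: (V_4 - V_1)/68000 + (V_4 - V_2)/51 + (V_4 - 0)/33 = 0
Collecting terms (coefficients in siemens):
  0.7037·V_1 - 0.6667·V_2 - 0.00001471·V_4 = 0.5556
  0.7962·V_2 - 0.6667·V_1 - 0.01961·V_4 = 0
  0.04993·V_4 - 0.00001471·V_1 - 0.01961·V_2 = 0
Solving these 3 simultaneous equations (Gaussian elimination) gives:
  V_1 = 3.968 V, V_2 = 3.355 V, V_4 = 1.319 V
Power in each resistor, P = (ΔV)²/R:
  P_R1 = (15 - 3.968)²/27 = 4.508 W
  P_R2 = (3.968 - 3.355)²/1.5 = 0.2504 W
  P_R3 = (3.355 - 0)²/9.1 = 1.237 W
  P_R4 = (3.968 - 1.319)²/68000 = 0.0001032 W
  P_R5 = (3.355 - 1.319)²/51 = 0.08128 W
  P_R6 = (0 - 1.319)²/33 = 0.0527 W
P_total = P_R1 + P_R2 + P_R3 + P_R4 + P_R5 + P_R6 = 6.129 W

Final answer: 6.129 W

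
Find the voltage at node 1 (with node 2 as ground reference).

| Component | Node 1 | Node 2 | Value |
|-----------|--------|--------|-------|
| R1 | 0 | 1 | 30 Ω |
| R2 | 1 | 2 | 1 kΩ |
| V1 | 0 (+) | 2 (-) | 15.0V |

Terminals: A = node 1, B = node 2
Nodal analysis, taking node 2 as the 0 V reference.
Source V1 fixes V_0 = 15 V.
KCL at each unknown node (sum of currents leaving = 0; resistances in Ω):
  Node 1: (V_1 - 15)/30 + (V_1 - 0)/1000 = 0
Collecting terms: 0.03433 × V_1 = 0.5  =>  V_1 = 14.56 V
The requested potential is V_1 = 14.56 V.

Final answer: V_1 = 14.56 V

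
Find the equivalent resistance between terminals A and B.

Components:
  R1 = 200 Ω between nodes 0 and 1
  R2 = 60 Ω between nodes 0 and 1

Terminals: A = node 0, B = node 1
Reduce the network between node 0 (A) and node 1 (B) by series/parallel combination:
  Rp1 = R1 ‖ R2 (parallel, both between nodes 0 and 1) = 1/(1/200 + 1/60) = 46.15 Ω
R_eq = 46.15 Ω

Final answer: 46.15 Ω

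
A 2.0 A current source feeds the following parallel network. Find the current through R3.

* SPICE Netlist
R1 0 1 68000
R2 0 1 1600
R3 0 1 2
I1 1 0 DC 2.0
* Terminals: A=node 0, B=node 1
All resistors sit directly between nodes 0 and 1, so they are in parallel and share one voltage V; the full source current 2 A splits among them.
1/R_par = 1/68000 + 1/1600 + 1/2 = 0.5006 S  =>  R_par = 1.997 Ω
V = I × R_par = 2 × 1.997 = 3.995 V
I_R3 = V/R3 = 3.995/2 = 1.997 A

Final answer: 1.997 A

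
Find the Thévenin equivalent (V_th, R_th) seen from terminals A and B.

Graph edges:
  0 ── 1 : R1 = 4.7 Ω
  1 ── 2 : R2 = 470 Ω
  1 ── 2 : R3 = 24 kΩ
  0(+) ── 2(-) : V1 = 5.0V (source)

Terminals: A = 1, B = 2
Step 1 — V_th is the open-circuit voltage V_A - V_B (nothing connected across the terminals).
Nodal analysis, taking node 2 as the 0 V reference.
Source V1 fixes V_0 = 5 V.
KCL at each unknown node (sum of currents leaving = 0; resistances in Ω):
  Node 1: (V_1 - 5)/4.7 + (V_1 - 0)/470 + (V_1 - 0)/24000 = 0
Collecting terms: 0.2149 × V_1 = 1.064  =>  V_1 = 4.95 V
V_th = V_1 - V_2 = 4.95 - 0 = 4.95 V
Step 2 — R_th: zero the source — replace V1 by a short circuit (node 2 merges into node 0) — and find the resistance seen between A (node 1) and B (node 0).
Reduce the network between node 1 (A) and node 0 (B) by series/parallel combination:
  Rp1 = R1 ‖ R2 ‖ R3 (parallel, all between nodes 0 and 1) = 1/(1/4.7 + 1/470 + 1/24000) = 4.653 Ω
R_th = 4.653 Ω

Final answer: V_th = 4.95 V, R_th = 4.653 Ω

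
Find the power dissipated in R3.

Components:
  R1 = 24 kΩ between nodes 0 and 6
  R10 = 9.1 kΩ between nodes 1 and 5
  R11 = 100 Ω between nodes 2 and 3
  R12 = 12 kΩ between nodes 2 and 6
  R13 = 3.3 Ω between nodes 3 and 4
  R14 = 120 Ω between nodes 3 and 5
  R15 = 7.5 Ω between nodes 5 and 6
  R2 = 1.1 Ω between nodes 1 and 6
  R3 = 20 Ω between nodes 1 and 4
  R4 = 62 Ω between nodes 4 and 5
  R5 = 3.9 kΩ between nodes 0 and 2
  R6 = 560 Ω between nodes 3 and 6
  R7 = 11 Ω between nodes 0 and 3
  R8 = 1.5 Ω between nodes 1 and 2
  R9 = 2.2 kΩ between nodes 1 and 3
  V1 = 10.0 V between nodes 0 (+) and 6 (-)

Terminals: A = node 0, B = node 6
Nodal analysis, taking node 6 as the 0 V reference.
Source V1 fixes V_0 = 10 V.
KCL at each unknown node (sum of currents leaving = 0; resistances in Ω):
  Node 1: (V_1 - 0)/1.1 + (V_1 - V_4)/20 + (V_1 - V_2)/1.5 + (V_1 - V_3)/2200 + (V_1 - V_5)/9100 = 0
  Node 2: (V_2 - 10)/3900 + (V_2 - V_1)/1.5 + (V_2 - V_3)/100 + (V_2 - 0)/12000 = 0
  Node 3: (V_3 - 0)/560 + (V_3 - 10)/11 + (V_3 - V_1)/2200 + (V_3 - V_2)/100 + (V_3 - V_4)/3.3 + (V_3 - V_5)/120 = 0
  Node 4: (V_4 - V_1)/20 + (V_4 - V_5)/62 + (V_4 - V_3)/3.3 = 0
  Node 5: (V_5 - V_4)/62 + (V_5 - V_1)/9100 + (V_5 - V_3)/120 + (V_5 - 0)/7.5 = 0
Collecting terms (coefficients in siemens):
  1.626·V_1 - 0.6667·V_2 - 0.0004545·V_3 - 0.05·V_4 - 0.0001099·V_5 = 0
  0.677·V_2 - 0.6667·V_1 - 0.01·V_3 = 0.002564
  0.4145·V_3 - 0.0004545·V_1 - 0.01·V_2 - 0.303·V_4 - 0.008333·V_5 = 0.9091
  0.3692·V_4 - 0.05·V_1 - 0.303·V_3 - 0.01613·V_5 = 0
  0.1579·V_5 - 0.0001099·V_1 - 0.008333·V_3 - 0.01613·V_4 = 0
Solving these 5 simultaneous equations (Gaussian elimination) gives:
  V_1 = 0.3077 V, V_2 = 0.3908 V, V_3 = 5.687 V, V_4 = 4.744 V
  V_5 = 0.7849 V
I_R3 = (V_1 - V_4)/R3 = (0.3077 - 4.744)/20 = -0.2218 A
P_R3 = I_R3² × R3 = (-0.2218)² × 20 = 0.9841 W

Final answer: 0.9841 W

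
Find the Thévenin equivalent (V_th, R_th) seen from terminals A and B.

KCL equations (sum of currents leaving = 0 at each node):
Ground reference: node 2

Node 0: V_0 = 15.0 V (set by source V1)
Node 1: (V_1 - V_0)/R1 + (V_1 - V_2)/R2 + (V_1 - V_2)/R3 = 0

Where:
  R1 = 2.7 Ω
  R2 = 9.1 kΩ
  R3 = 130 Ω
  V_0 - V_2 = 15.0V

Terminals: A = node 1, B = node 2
Step 1 — V_th is the open-circuit voltage V_A - V_B (nothing connected across the terminals).
Nodal analysis, taking node 2 as the 0 V reference.
Source V1 fixes V_0 = 15 V.
KCL at each unknown node (sum of currents leaving = 0; resistances in Ω):
  Node 1: (V_1 - 15)/2.7 + (V_1 - 0)/9100 + (V_1 - 0)/130 = 0
Collecting terms: 0.3782 × V_1 = 5.556  =>  V_1 = 14.69 V
V_th = V_1 - V_2 = 14.69 - 0 = 14.69 V
Step 2 — R_th: zero the source — replace V1 by a short circuit (node 2 merges into node 0) — and find the resistance seen between A (node 1) and B (node 0).
Reduce the network between node 1 (A) and node 0 (B) by series/parallel combination:
  Rp1 = R1 ‖ R2 ‖ R3 (parallel, all between nodes 0 and 1) = 1/(1/2.7 + 1/9100 + 1/130) = 2.644 Ω
R_th = 2.644 Ω

Final answer: V_th = 14.69 V, R_th = 2.644 Ω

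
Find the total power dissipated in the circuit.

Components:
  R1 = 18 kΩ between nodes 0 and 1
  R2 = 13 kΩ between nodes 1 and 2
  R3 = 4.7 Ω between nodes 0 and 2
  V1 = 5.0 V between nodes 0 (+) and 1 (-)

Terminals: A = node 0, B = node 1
Nodal analysis, taking node 1 as the 0 V reference.
Source V1 fixes V_0 = 5 V.
KCL at each unknown node (sum of currents leaving = 0; resistances in Ω):
  Node 2: (V_2 - 0)/13000 + (V_2 - 5)/4.7 = 0
Collecting terms: 0.2128 × V_2 = 1.064  =>  V_2 = 4.998 V
Power in each resistor, P = (ΔV)²/R:
  P_R1 = (5 - 0)²/18000 = 0.001389 W
  P_R2 = (0 - 4.998)²/13000 = 0.001922 W
  P_R3 = (5 - 4.998)²/4.7 = 0.0000006948 W
P_total = P_R1 + P_R2 + P_R3 = 0.003311 W

Final answer: 0.003311 W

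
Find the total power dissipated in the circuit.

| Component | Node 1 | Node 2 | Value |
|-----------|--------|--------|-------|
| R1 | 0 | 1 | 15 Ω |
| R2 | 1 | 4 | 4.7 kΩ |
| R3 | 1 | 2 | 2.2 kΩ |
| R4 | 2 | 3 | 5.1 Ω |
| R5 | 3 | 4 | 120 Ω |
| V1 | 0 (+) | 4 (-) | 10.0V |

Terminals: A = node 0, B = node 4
Nodal analysis, taking node 4 as the 0 V reference.
Source V1 fixes V_0 = 10 V.
KCL at each unknown node (sum of currents leaving = 0; resistances in Ω):
  Node 1: (V_1 - 10)/15 + (V_1 - 0)/4700 + (V_1 - V_2)/2200 = 0
  Node 2: (V_2 - V_1)/2200 + (V_2 - V_3)/5.1 = 0
  Node 3: (V_3 - V_2)/5.1 + (V_3 - 0)/120 = 0
Collecting terms (coefficients in siemens):
  0.06733·V_1 - 0.0004545·V_2 = 0.6667
  0.1965·V_2 - 0.0004545·V_1 - 0.1961·V_3 = 0
  0.2044·V_3 - 0.1961·V_2 = 0
Solving these 3 simultaneous equations (Gaussian elimination) gives:
  V_1 = 9.904 V, V_2 = 0.5329 V, V_3 = 0.5112 V
Power in each resistor, P = (ΔV)²/R:
  P_R1 = (10 - 9.904)²/15 = 0.0006081 W
  P_R2 = (9.904 - 0)²/4700 = 0.02087 W
  P_R3 = (9.904 - 0.5329)²/2200 = 0.03992 W
  P_R4 = (0.5329 - 0.5112)²/5.1 = 0.00009254 W
  P_R5 = (0.5112 - 0)²/120 = 0.002178 W
P_total = P_R1 + P_R2 + P_R3 + P_R4 + P_R5 = 0.06367 W

Final answer: 0.06367 W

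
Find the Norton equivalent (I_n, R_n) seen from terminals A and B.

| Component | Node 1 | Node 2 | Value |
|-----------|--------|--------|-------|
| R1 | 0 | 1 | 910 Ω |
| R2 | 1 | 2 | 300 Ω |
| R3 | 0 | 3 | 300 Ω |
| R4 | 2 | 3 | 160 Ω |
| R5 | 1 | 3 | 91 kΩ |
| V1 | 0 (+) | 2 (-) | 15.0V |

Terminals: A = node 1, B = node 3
Find the Thévenin equivalent first; then I_n = V_th/R_th and R_n = R_th.
Step 1 — V_th is the open-circuit voltage V_A - V_B (nothing connected across the terminals).
Nodal analysis, taking node 2 as the 0 V reference.
Source V1 fixes V_0 = 15 V.
KCL at each unknown node (sum of currents leaving = 0; resistances in Ω):
  Node 1: (V_1 - 15)/910 + (V_1 - 0)/300 + (V_1 - V_3)/91000 = 0
  Node 3: (V_3 - 15)/300 + (V_3 - 0)/160 + (V_3 - V_1)/91000 = 0
Collecting terms (coefficients in siemens):
  0.004443·V_1 - 0.00001099·V_3 = 0.01648
  0.009594·V_3 - 0.00001099·V_1 = 0.05
Determinant D = (0.004443)(0.009594) - (-0.00001099)(-0.00001099) = 0.00004263
V_1 = [(0.01648)(0.009594) - (-0.00001099)(0.05)]/D = 3.723 V
V_3 = [(0.004443)(0.05) - (0.01648)(-0.00001099)]/D = 5.216 V
V_th = V_1 - V_3 = 3.723 - 5.216 = -1.493 V
Step 2 — R_th: zero the source — replace V1 by a short circuit (node 2 merges into node 0) — and find the resistance seen between A (node 1) and B (node 3).
Reduce the network between node 1 (A) and node 3 (B) by series/parallel combination:
  Rp1 = R1 ‖ R2 (parallel, both between nodes 0 and 1) = 1/(1/910 + 1/300) = 225.6 Ω
  Rp2 = R3 ‖ R4 (parallel, both between nodes 0 and 3) = 1/(1/300 + 1/160) = 104.3 Ω
  Rs1 = Rp1 + Rp2 (series, joined only at node 0) = 225.6 + 104.3 = 330 Ω
  Rp3 = R5 ‖ Rs1 (parallel, both between nodes 1 and 3) = 1/(1/91000 + 1/330) = 328.8 Ω
R_th = 328.8 Ω
I_n = V_th/R_th = -1.493/328.8 = -0.004541 A, and R_n = R_th = 328.8 Ω

Final answer: I_n = -0.004541 A, R_n = 328.8 Ω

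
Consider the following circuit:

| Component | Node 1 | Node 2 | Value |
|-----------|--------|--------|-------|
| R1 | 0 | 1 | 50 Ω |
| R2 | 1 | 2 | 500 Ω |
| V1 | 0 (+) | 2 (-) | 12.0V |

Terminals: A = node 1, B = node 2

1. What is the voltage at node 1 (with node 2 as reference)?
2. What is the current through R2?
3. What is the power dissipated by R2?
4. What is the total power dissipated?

Nodal analysis, taking node 2 as the 0 V reference.
Source V1 fixes V_0 = 12 V.
KCL at each unknown node (sum of currents leaving = 0; resistances in Ω):
  Node 1: (V_1 - 12)/50 + (V_1 - 0)/500 = 0
Collecting terms: 0.022 × V_1 = 0.24  =>  V_1 = 10.91 V
Part 1:
  Read off the nodal solution: V_1 = 10.91 V
Part 2:
  I_R2 = (V_1 - V_2)/R2 = (10.91 - 0)/500 = 0.02182 A
  Magnitude: I_R2 = 0.02182 A
Part 3:
  I_R2 = (V_1 - V_2)/R2 = (10.91 - 0)/500 = 0.02182 A
  P_R2 = I_R2² × R2 = (0.02182)² × 500 = 0.238 W
Part 4:
  Power in each resistor, P = (ΔV)²/R:
    P_R1 = (12 - 10.91)²/50 = 0.0238 W
    P_R2 = (10.91 - 0)²/500 = 0.238 W
  P_total = P_R1 + P_R2 = 0.2618 W

Final answers:
1. V_1 = 10.91 V
2. I_R2 = 0.02182 A
3. P_R2 = 0.238 W
4. P_total = 0.2618 W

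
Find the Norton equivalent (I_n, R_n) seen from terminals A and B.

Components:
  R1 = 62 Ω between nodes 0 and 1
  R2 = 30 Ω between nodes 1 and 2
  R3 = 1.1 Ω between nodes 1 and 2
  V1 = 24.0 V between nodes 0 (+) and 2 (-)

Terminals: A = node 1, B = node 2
Find the Thévenin equivalent first; then I_n = V_th/R_th and R_n = R_th.
Step 1 — V_th is the open-circuit voltage V_A - V_B (nothing connected across the terminals).
Nodal analysis, taking node 2 as the 0 V reference.
Source V1 fixes V_0 = 24 V.
KCL at each unknown node (sum of currents leaving = 0; resistances in Ω):
  Node 1: (V_1 - 24)/62 + (V_1 - 0)/30 + (V_1 - 0)/1.1 = 0
Collecting terms: 0.9586 × V_1 = 0.3871  =>  V_1 = 0.4038 V
V_th = V_1 - V_2 = 0.4038 - 0 = 0.4038 V
Step 2 — R_th: zero the source — replace V1 by a short circuit (node 2 merges into node 0) — and find the resistance seen between A (node 1) and B (node 0).
Reduce the network between node 1 (A) and node 0 (B) by series/parallel combination:
  Rp1 = R1 ‖ R2 ‖ R3 (parallel, all between nodes 0 and 1) = 1/(1/62 + 1/30 + 1/1.1) = 1.043 Ω
R_th = 1.043 Ω
I_n = V_th/R_th = 0.4038/1.043 = 0.3871 A, and R_n = R_th = 1.043 Ω

Final answer: I_n = 0.3871 A, R_n = 1.043 Ω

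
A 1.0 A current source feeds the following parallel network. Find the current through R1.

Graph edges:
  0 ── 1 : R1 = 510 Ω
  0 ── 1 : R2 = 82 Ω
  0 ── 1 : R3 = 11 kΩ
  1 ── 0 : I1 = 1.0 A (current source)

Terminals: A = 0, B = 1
All resistors sit directly between nodes 0 and 1, so they are in parallel and share one voltage V; the full source current 1 A splits among them.
1/R_par = 1/510 + 1/82 + 1/11000 = 0.01425 S  =>  R_par = 70.19 Ω
V = I × R_par = 1 × 70.19 = 70.19 V
I_R1 = V/R1 = 70.19/510 = 0.1376 A

Final answer: 0.1376 A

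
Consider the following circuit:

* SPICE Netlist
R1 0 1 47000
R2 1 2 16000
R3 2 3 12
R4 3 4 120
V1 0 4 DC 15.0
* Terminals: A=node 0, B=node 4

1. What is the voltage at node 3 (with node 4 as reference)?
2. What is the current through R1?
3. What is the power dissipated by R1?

Nodal analysis, taking node 4 as the 0 V reference.
Source V1 fixes V_0 = 15 V.
KCL at each unknown node (sum of currents leaving = 0; resistances in Ω):
  Node 1: (V_1 - 15)/47000 + (V_1 - V_2)/16000 = 0
  Node 2: (V_2 - V_1)/16000 + (V_2 - V_3)/12 = 0
  Node 3: (V_3 - V_2)/12 + (V_3 - 0)/120 = 0
Collecting terms (coefficients in siemens):
  0.00008378·V_1 - 0.0000625·V_2 = 0.0003191
  0.0834·V_2 - 0.0000625·V_1 - 0.08333·V_3 = 0
  0.09167·V_3 - 0.08333·V_2 = 0
Solving these 3 simultaneous equations (Gaussian elimination) gives:
  V_1 = 3.833 V, V_2 = 0.03136 V, V_3 = 0.02851 V
Part 1:
  Read off the nodal solution: V_3 = 0.02851 V
Part 2:
  I_R1 = (V_0 - V_1)/R1 = (15 - 3.833)/47000 = 0.0002376 A
  Magnitude: I_R1 = 0.0002376 A
Part 3:
  I_R1 = (V_0 - V_1)/R1 = (15 - 3.833)/47000 = 0.0002376 A
  P_R1 = I_R1² × R1 = (0.0002376)² × 47000 = 0.002653 W

Final answers:
1. V_3 = 0.02851 V
2. I_R1 = 0.0002376 A
3. P_R1 = 0.002653 W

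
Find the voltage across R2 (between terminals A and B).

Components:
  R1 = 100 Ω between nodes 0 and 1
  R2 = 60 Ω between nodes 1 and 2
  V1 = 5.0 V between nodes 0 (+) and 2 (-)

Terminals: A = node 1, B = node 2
R1 and R2 are in series across V1 (node 0 → node 1 → node 2), and the output A–B is taken across R2, so this is a voltage divider.
Series current: I = V1/(R1 + R2) = 5/(100 + 60) = 5/160 = 0.03125 A
V_R2 = I × R2 = V1 × R2/(R1 + R2) = 5 × 60/160 = 1.875 V

Final answer: 1.875 V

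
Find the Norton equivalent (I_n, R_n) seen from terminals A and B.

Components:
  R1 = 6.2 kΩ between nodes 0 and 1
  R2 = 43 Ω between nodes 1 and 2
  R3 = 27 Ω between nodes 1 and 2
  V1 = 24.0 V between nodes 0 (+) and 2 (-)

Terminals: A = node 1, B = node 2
Find the Thévenin equivalent first; then I_n = V_th/R_th and R_n = R_th.
Step 1 — V_th is the open-circuit voltage V_A - V_B (nothing connected across the terminals).
Nodal analysis, taking node 2 as the 0 V reference.
Source V1 fixes V_0 = 24 V.
KCL at each unknown node (sum of currents leaving = 0; resistances in Ω):
  Node 1: (V_1 - 24)/6200 + (V_1 - 0)/43 + (V_1 - 0)/27 = 0
Collecting terms: 0.06045 × V_1 = 0.003871  =>  V_1 = 0.06403 V
V_th = V_1 - V_2 = 0.06403 - 0 = 0.06403 V
Step 2 — R_th: zero the source — replace V1 by a short circuit (node 2 merges into node 0) — and find the resistance seen between A (node 1) and B (node 0).
Reduce the network between node 1 (A) and node 0 (B) by series/parallel combination:
  Rp1 = R1 ‖ R2 ‖ R3 (parallel, all between nodes 0 and 1) = 1/(1/6200 + 1/43 + 1/27) = 16.54 Ω
R_th = 16.54 Ω
I_n = V_th/R_th = 0.06403/16.54 = 0.003871 A, and R_n = R_th = 16.54 Ω

Final answer: I_n = 0.003871 A, R_n = 16.54 Ω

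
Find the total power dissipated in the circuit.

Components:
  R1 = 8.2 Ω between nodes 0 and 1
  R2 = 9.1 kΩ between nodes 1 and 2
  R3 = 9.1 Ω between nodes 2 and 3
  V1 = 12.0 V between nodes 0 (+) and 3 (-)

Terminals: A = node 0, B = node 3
Nodal analysis, taking node 3 as the 0 V reference.
Source V1 fixes V_0 = 12 V.
KCL at each unknown node (sum of currents leaving = 0; resistances in Ω):
  Node 1: (V_1 - 12)/8.2 + (V_1 - V_2)/9100 = 0
  Node 2: (V_2 - V_1)/9100 + (V_2 - 0)/9.1 = 0
Collecting terms (coefficients in siemens):
  0.1221·V_1 - 0.0001099·V_2 = 1.463
  0.11·V_2 - 0.0001099·V_1 = 0
Determinant D = (0.1221)(0.11) - (-0.0001099)(-0.0001099) = 0.01343
V_1 = [(1.463)(0.11) - (-0.0001099)(0)]/D = 11.99 V
V_2 = [(0.1221)(0) - (1.463)(-0.0001099)]/D = 0.01198 V
Power in each resistor, P = (ΔV)²/R:
  P_R1 = (12 - 11.99)²/8.2 = 0.00001421 W
  P_R2 = (11.99 - 0.01198)²/9100 = 0.01576 W
  P_R3 = (0.01198 - 0)²/9.1 = 0.00001576 W
P_total = P_R1 + P_R2 + P_R3 = 0.01579 W

Final answer: 0.01579 W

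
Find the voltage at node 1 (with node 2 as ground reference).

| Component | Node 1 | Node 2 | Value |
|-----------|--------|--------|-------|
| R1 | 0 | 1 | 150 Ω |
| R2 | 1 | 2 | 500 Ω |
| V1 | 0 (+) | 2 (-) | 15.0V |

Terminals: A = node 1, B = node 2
Nodal analysis, taking node 2 as the 0 V reference.
Source V1 fixes V_0 = 15 V.
KCL at each unknown node (sum of currents leaving = 0; resistances in Ω):
  Node 1: (V_1 - 15)/150 + (V_1 - 0)/500 = 0
Collecting terms: 0.008667 × V_1 = 0.1  =>  V_1 = 11.54 V
The requested potential is V_1 = 11.54 V.

Final answer: V_1 = 11.54 V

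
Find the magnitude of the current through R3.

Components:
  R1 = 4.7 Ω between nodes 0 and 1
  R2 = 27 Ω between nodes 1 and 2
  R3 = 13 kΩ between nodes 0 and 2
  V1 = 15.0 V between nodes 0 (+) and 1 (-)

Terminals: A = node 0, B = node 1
Nodal analysis, taking node 1 as the 0 V reference.
Source V1 fixes V_0 = 15 V.
KCL at each unknown node (sum of currents leaving = 0; resistances in Ω):
  Node 2: (V_2 - 0)/27 + (V_2 - 15)/13000 = 0
Collecting terms: 0.03711 × V_2 = 0.001154  =>  V_2 = 0.03109 V
I_R3 = (V_0 - V_2)/R3 = (15 - 0.03109)/13000 = 0.001151 A
|I_R3| = 0.001151 A

Final answer: |I_R3| = 0.001151 A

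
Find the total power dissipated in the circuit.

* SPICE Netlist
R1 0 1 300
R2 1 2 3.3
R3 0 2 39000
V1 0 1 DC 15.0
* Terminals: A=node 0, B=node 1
Nodal analysis, taking node 1 as the 0 V reference.
Source V1 fixes V_0 = 15 V.
KCL at each unknown node (sum of currents leaving = 0; resistances in Ω):
  Node 2: (V_2 - 0)/3.3 + (V_2 - 15)/39000 = 0
Collecting terms: 0.3031 × V_2 = 0.0003846  =>  V_2 = 0.001269 V
Power in each resistor, P = (ΔV)²/R:
  P_R1 = (15 - 0)²/300 = 0.75 W
  P_R2 = (0 - 0.001269)²/3.3 = 0.0000004881 W
  P_R3 = (15 - 0.001269)²/39000 = 0.005768 W
P_total = P_R1 + P_R2 + P_R3 = 0.7558 W

Final answer: 0.7558 W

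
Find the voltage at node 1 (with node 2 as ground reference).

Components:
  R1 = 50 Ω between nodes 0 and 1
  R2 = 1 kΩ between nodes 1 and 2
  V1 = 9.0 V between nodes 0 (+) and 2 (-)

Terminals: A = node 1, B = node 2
Nodal analysis, taking node 2 as the 0 V reference.
Source V1 fixes V_0 = 9 V.
KCL at each unknown node (sum of currents leaving = 0; resistances in Ω):
  Node 1: (V_1 - 9)/50 + (V_1 - 0)/1000 = 0
Collecting terms: 0.021 × V_1 = 0.18  =>  V_1 = 8.571 V
The requested potential is V_1 = 8.571 V.

Final answer: V_1 = 8.571 V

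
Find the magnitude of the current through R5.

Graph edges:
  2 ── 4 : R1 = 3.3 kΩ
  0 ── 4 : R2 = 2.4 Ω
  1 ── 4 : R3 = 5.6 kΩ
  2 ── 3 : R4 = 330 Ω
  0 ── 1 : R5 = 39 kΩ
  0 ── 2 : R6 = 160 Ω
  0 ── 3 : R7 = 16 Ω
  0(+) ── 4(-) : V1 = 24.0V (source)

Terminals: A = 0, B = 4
Nodal analysis, taking node 4 as the 0 V reference.
Source V1 fixes V_0 = 24 V.
KCL at each unknown node (sum of currents leaving = 0; resistances in Ω):
  Node 1: (V_1 - 0)/5600 + (V_1 - 24)/39000 = 0
  Node 2: (V_2 - 0)/3300 + (V_2 - V_3)/330 + (V_2 - 24)/160 = 0
  Node 3: (V_3 - V_2)/330 + (V_3 - 24)/16 = 0
Collecting terms (coefficients in siemens):
  0.0002042·V_1 = 0.0006154
  0.009583·V_2 - 0.00303·V_3 = 0.15
  0.06553·V_3 - 0.00303·V_2 = 1.5
Solving these 3 simultaneous equations (Gaussian elimination) gives:
  V_1 = 3.013 V, V_2 = 23.23 V, V_3 = 23.96 V
I_R5 = (V_0 - V_1)/R5 = (24 - 3.013)/39000 = 0.0005381 A
|I_R5| = 0.0005381 A

Final answer: |I_R5| = 0.0005381 A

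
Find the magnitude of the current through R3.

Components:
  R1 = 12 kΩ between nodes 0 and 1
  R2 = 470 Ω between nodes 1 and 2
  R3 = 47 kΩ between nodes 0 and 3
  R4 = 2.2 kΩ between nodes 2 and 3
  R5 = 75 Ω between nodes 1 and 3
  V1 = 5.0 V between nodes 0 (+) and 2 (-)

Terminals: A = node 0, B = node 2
Nodal analysis, taking node 2 as the 0 V reference.
Source V1 fixes V_0 = 5 V.
KCL at each unknown node (sum of currents leaving = 0; resistances in Ω):
  Node 1: (V_1 - 5)/12000 + (V_1 - 0)/470 + (V_1 - V_3)/75 = 0
  Node 3: (V_3 - 5)/47000 + (V_3 - 0)/2200 + (V_3 - V_1)/75 = 0
Collecting terms (coefficients in siemens):
  0.01554·V_1 - 0.01333·V_3 = 0.0004167
  0.01381·V_3 - 0.01333·V_1 = 0.0001064
Determinant D = (0.01554)(0.01381) - (-0.01333)(-0.01333) = 0.00003688
V_1 = [(0.0004167)(0.01381) - (-0.01333)(0.0001064)]/D = 0.1945 V
V_3 = [(0.01554)(0.0001064) - (0.0004167)(-0.01333)]/D = 0.1955 V
I_R3 = (V_0 - V_3)/R3 = (5 - 0.1955)/47000 = 0.0001022 A
|I_R3| = 0.0001022 A

Final answer: |I_R3| = 0.0001022 A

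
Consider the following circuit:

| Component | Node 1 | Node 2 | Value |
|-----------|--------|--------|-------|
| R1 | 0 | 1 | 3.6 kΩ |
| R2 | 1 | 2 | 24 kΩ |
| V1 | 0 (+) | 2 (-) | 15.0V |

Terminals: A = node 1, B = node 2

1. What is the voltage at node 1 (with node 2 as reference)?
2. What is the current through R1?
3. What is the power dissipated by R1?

Nodal analysis, taking node 2 as the 0 V reference.
Source V1 fixes V_0 = 15 V.
KCL at each unknown node (sum of currents leaving = 0; resistances in Ω):
  Node 1: (V_1 - 15)/3600 + (V_1 - 0)/24000 = 0
Collecting terms: 0.0003194 × V_1 = 0.004167  =>  V_1 = 13.04 V
Part 1:
  Read off the nodal solution: V_1 = 13.04 V
Part 2:
  I_R1 = (V_0 - V_1)/R1 = (15 - 13.04)/3600 = 0.0005435 A
  Magnitude: I_R1 = 0.0005435 A
Part 3:
  I_R1 = (V_0 - V_1)/R1 = (15 - 13.04)/3600 = 0.0005435 A
  P_R1 = I_R1² × R1 = (0.0005435)² × 3600 = 0.001063 W

Final answers:
1. V_1 = 13.04 V
2. I_R1 = 0.0005435 A
3. P_R1 = 0.001063 W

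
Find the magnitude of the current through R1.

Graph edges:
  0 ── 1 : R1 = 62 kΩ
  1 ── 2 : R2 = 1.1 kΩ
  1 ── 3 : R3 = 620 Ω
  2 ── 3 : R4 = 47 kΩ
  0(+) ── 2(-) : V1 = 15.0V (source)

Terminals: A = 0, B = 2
Nodal analysis, taking node 2 as the 0 V reference.
Source V1 fixes V_0 = 15 V.
KCL at each unknown node (sum of currents leaving = 0; resistances in Ω):
  Node 1: (V_1 - 15)/62000 + (V_1 - 0)/1100 + (V_1 - V_3)/620 = 0
  Node 3: (V_3 - V_1)/620 + (V_3 - 0)/47000 = 0
Collecting terms (coefficients in siemens):
  0.002538·V_1 - 0.001613·V_3 = 0.0002419
  0.001634·V_3 - 0.001613·V_1 = 0
Determinant D = (0.002538)(0.001634) - (-0.001613)(-0.001613) = 0.000001546
V_1 = [(0.0002419)(0.001634) - (-0.001613)(0)]/D = 0.2557 V
V_3 = [(0.002538)(0) - (0.0002419)(-0.001613)]/D = 0.2524 V
I_R1 = (V_0 - V_1)/R1 = (15 - 0.2557)/62000 = 0.0002378 A
|I_R1| = 0.0002378 A

Final answer: |I_R1| = 0.0002378 A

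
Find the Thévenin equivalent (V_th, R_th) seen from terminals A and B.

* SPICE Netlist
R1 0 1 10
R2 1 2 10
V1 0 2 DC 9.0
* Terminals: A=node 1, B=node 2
Step 1 — V_th is the open-circuit voltage V_A - V_B (nothing connected across the terminals).
Nodal analysis, taking node 2 as the 0 V reference.
Source V1 fixes V_0 = 9 V.
KCL at each unknown node (sum of currents leaving = 0; resistances in Ω):
  Node 1: (V_1 - 9)/10 + (V_1 - 0)/10 = 0
Collecting terms: 0.2 × V_1 = 0.9  =>  V_1 = 4.5 V
V_th = V_1 - V_2 = 4.5 - 0 = 4.5 V
Step 2 — R_th: zero the source — replace V1 by a short circuit (node 2 merges into node 0) — and find the resistance seen between A (node 1) and B (node 0).
Reduce the network between node 1 (A) and node 0 (B) by series/parallel combination:
  Rp1 = R1 ‖ R2 (parallel, both between nodes 0 and 1) = 1/(1/10 + 1/10) = 5 Ω
R_th = 5 Ω

Final answer: V_th = 4.5 V, R_th = 5 Ω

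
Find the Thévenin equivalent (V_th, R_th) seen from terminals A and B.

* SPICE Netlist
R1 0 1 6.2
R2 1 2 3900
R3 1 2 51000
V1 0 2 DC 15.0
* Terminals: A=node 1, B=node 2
Step 1 — V_th is the open-circuit voltage V_A - V_B (nothing connected across the terminals).
Nodal analysis, taking node 2 as the 0 V reference.
Source V1 fixes V_0 = 15 V.
KCL at each unknown node (sum of currents leaving = 0; resistances in Ω):
  Node 1: (V_1 - 15)/6.2 + (V_1 - 0)/3900 + (V_1 - 0)/51000 = 0
Collecting terms: 0.1616 × V_1 = 2.419  =>  V_1 = 14.97 V
V_th = V_1 - V_2 = 14.97 - 0 = 14.97 V
Step 2 — R_th: zero the source — replace V1 by a short circuit (node 2 merges into node 0) — and find the resistance seen between A (node 1) and B (node 0).
Reduce the network between node 1 (A) and node 0 (B) by series/parallel combination:
  Rp1 = R1 ‖ R2 ‖ R3 (parallel, all between nodes 0 and 1) = 1/(1/6.2 + 1/3900 + 1/51000) = 6.189 Ω
R_th = 6.189 Ω

Final answer: V_th = 14.97 V, R_th = 6.189 Ω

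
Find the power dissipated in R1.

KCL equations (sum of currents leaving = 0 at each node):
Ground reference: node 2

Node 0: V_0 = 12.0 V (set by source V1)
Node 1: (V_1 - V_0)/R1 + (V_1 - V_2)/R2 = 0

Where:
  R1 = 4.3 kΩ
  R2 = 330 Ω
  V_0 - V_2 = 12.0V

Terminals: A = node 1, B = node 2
Nodal analysis, taking node 2 as the 0 V reference.
Source V1 fixes V_0 = 12 V.
KCL at each unknown node (sum of currents leaving = 0; resistances in Ω):
  Node 1: (V_1 - 12)/4300 + (V_1 - 0)/330 = 0
Collecting terms: 0.003263 × V_1 = 0.002791  =>  V_1 = 0.8553 V
I_R1 = (V_0 - V_1)/R1 = (12 - 0.8553)/4300 = 0.002592 A
P_R1 = I_R1² × R1 = (0.002592)² × 4300 = 0.02888 W

Final answer: 0.02888 W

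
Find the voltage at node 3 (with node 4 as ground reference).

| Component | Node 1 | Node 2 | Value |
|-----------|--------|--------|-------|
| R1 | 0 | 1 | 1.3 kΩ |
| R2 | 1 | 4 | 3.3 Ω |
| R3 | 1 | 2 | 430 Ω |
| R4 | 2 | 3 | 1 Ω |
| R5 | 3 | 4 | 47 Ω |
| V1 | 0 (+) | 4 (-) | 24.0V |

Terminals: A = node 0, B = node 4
Nodal analysis, taking node 4 as the 0 V reference.
Source V1 fixes V_0 = 24 V.
KCL at each unknown node (sum of currents leaving = 0; resistances in Ω):
  Node 1: (V_1 - 24)/1300 + (V_1 - 0)/3.3 + (V_1 - V_2)/430 = 0
  Node 2: (V_2 - V_1)/430 + (V_2 - V_3)/1 = 0
  Node 3: (V_3 - V_2)/1 + (V_3 - 0)/47 = 0
Collecting terms (coefficients in siemens):
  0.3061·V_1 - 0.002326·V_2 = 0.01846
  1.002·V_2 - 0.002326·V_1 - 1·V_3 = 0
  1.021·V_3 - 1·V_2 = 0
Solving these 3 simultaneous equations (Gaussian elimination) gives:
  V_1 = 0.06035 V, V_2 = 0.006061 V, V_3 = 0.005934 V
The requested potential is V_3 = 0.005934 V.

Final answer: V_3 = 0.005934 V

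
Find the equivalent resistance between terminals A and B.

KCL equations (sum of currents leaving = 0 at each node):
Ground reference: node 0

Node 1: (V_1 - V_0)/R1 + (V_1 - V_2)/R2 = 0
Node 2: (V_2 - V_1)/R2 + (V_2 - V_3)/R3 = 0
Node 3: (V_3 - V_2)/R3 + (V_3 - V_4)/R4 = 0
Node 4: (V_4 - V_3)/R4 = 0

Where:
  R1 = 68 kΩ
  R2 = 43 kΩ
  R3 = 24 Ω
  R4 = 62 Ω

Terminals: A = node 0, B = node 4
Reduce the network between node 0 (A) and node 4 (B) by series/parallel combination:
  Rs1 = R1 + R2 (series, joined only at node 1) = 68000 + 43000 = 111000 Ω
  Rs2 = R3 + Rs1 (series, joined only at node 2) = 24 + 111000 = 111000 Ω
  Rs3 = R4 + Rs2 (series, joined only at node 3) = 62 + 111000 = 111100 Ω
R_eq = 111.1 kΩ

Final answer: 111.1 kΩ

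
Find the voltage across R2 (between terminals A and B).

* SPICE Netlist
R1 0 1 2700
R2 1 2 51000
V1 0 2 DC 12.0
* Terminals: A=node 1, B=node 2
R1 and R2 are in series across V1 (node 0 → node 1 → node 2), and the output A–B is taken across R2, so this is a voltage divider.
Series current: I = V1/(R1 + R2) = 12/(2700 + 51000) = 12/53700 = 0.0002235 A
V_R2 = I × R2 = V1 × R2/(R1 + R2) = 12 × 51000/53700 = 11.4 V

Final answer: 11.4 V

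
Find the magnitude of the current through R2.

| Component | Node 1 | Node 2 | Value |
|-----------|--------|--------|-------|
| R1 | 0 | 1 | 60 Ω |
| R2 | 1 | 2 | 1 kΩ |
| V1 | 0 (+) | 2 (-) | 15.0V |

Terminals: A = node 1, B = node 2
Nodal analysis, taking node 2 as the 0 V reference.
Source V1 fixes V_0 = 15 V.
KCL at each unknown node (sum of currents leaving = 0; resistances in Ω):
  Node 1: (V_1 - 15)/60 + (V_1 - 0)/1000 = 0
Collecting terms: 0.01767 × V_1 = 0.25  =>  V_1 = 14.15 V
I_R2 = (V_1 - V_2)/R2 = (14.15 - 0)/1000 = 0.01415 A
|I_R2| = 0.01415 A

Final answer: |I_R2| = 0.01415 A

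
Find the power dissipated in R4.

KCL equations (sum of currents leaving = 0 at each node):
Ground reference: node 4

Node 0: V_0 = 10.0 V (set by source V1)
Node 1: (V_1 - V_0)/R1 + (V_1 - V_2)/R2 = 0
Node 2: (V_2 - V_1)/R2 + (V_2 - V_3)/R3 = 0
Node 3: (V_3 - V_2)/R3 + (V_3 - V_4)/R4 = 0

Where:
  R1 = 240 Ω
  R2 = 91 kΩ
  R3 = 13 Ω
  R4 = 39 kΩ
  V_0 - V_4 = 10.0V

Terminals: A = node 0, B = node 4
Nodal analysis, taking node 4 as the 0 V reference.
Source V1 fixes V_0 = 10 V.
KCL at each unknown node (sum of currents leaving = 0; resistances in Ω):
  Node 1: (V_1 - 10)/240 + (V_1 - V_2)/91000 = 0
  Node 2: (V_2 - V_1)/91000 + (V_2 - V_3)/13 = 0
  Node 3: (V_3 - V_2)/13 + (V_3 - 0)/39000 = 0
Collecting terms (coefficients in siemens):
  0.004178·V_1 - 0.00001099·V_2 = 0.04167
  0.07693·V_2 - 0.00001099·V_1 - 0.07692·V_3 = 0
  0.07695·V_3 - 0.07692·V_2 = 0
Solving these 3 simultaneous equations (Gaussian elimination) gives:
  V_1 = 9.982 V, V_2 = 2.995 V, V_3 = 2.994 V
I_R4 = (V_3 - V_4)/R4 = (2.994 - 0)/39000 = 0.00007677 A
P_R4 = I_R4² × R4 = (0.00007677)² × 39000 = 0.0002299 W

Final answer: 0.0002299 W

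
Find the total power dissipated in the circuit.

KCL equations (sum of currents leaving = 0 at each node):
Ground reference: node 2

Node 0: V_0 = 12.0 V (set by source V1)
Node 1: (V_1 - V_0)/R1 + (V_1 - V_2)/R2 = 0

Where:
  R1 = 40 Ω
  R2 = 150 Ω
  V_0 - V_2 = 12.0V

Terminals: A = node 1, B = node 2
Nodal analysis, taking node 2 as the 0 V reference.
Source V1 fixes V_0 = 12 V.
KCL at each unknown node (sum of currents leaving = 0; resistances in Ω):
  Node 1: (V_1 - 12)/40 + (V_1 - 0)/150 = 0
Collecting terms: 0.03167 × V_1 = 0.3  =>  V_1 = 9.474 V
Power in each resistor, P = (ΔV)²/R:
  P_R1 = (12 - 9.474)²/40 = 0.1596 W
  P_R2 = (9.474 - 0)²/150 = 0.5983 W
P_total = P_R1 + P_R2 = 0.7579 W

Final answer: 0.7579 W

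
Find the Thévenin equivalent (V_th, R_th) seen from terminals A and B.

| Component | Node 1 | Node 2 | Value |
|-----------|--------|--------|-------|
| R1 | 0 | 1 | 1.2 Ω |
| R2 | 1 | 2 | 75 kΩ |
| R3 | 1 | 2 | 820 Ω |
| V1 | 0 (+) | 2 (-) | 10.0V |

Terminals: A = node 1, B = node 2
Step 1 — V_th is the open-circuit voltage V_A - V_B (nothing connected across the terminals).
Nodal analysis, taking node 2 as the 0 V reference.
Source V1 fixes V_0 = 10 V.
KCL at each unknown node (sum of currents leaving = 0; resistances in Ω):
  Node 1: (V_1 - 10)/1.2 + (V_1 - 0)/75000 + (V_1 - 0)/820 = 0
Collecting terms: 0.8346 × V_1 = 8.333  =>  V_1 = 9.985 V
V_th = V_1 - V_2 = 9.985 - 0 = 9.985 V
Step 2 — R_th: zero the source — replace V1 by a short circuit (node 2 merges into node 0) — and find the resistance seen between A (node 1) and B (node 0).
Reduce the network between node 1 (A) and node 0 (B) by series/parallel combination:
  Rp1 = R1 ‖ R2 ‖ R3 (parallel, all between nodes 0 and 1) = 1/(1/1.2 + 1/75000 + 1/820) = 1.198 Ω
R_th = 1.198 Ω

Final answer: V_th = 9.985 V, R_th = 1.198 Ω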